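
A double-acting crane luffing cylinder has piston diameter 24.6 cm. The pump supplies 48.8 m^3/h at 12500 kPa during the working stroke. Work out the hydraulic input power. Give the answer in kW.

Hydraulic power = P × Q

W ≈ 169 kW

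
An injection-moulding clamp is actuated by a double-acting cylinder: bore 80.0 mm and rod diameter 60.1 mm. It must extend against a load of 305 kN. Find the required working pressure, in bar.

Cap-side area A_cap = π/4 × (80.0 mm)² = 5027 mm^2
P = F / A = 305 kN / A

P ≈ 607 bar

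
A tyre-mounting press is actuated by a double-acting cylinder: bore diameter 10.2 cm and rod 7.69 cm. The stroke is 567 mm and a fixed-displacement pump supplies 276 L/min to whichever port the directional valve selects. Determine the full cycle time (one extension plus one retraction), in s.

Cap-side area A_cap = π/4 × (10.2 cm)² = 81.71 cm^2
Rod-side annular area A_ann = π/4 × (10.2² − 7.69²) = 35.27 cm^2
t_ext = A_cap·L/Q = 1.007 s
t_ret = A_ann·L/Q = 0.4347 s
t_cycle = t_ext + t_ret

t ≈ 1.44 s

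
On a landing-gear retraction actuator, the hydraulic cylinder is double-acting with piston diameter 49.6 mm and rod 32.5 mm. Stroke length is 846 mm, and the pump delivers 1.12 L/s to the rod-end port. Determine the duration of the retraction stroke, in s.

t ≈ 0.833 s

Rod-side annular area A_ann = π/4 × (49.6² − 32.5²) = 1103 mm^2
Swept volume V = A × L; t = V / Q = A·L / Q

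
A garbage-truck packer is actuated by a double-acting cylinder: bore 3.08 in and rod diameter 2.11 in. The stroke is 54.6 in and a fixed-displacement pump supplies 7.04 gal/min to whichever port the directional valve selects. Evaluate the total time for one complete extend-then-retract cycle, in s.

t ≈ 23.0 s

Cap-side area A_cap = π/4 × (3.08 in)² = 7.451 in^2
Rod-side annular area A_ann = π/4 × (3.08² − 2.11²) = 3.954 in^2
t_ext = A_cap·L/Q = 15.01 s
t_ret = A_ann·L/Q = 7.965 s
t_cycle = t_ext + t_ret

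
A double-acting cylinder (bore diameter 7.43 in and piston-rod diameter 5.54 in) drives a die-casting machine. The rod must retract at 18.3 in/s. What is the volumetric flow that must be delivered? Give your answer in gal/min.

Rod-side annular area A_ann = π/4 × (7.43² − 5.54²) = 19.25 in^2
Q = A × v

Q ≈ 91.5 gal/min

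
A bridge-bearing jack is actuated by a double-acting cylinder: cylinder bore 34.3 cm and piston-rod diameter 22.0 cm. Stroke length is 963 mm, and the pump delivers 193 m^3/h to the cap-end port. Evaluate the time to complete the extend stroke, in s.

Cap-side area A_cap = π/4 × (34.3 cm)² = 924.0 cm^2
Swept volume V = A × L; t = V / Q = A·L / Q

t ≈ 1.66 s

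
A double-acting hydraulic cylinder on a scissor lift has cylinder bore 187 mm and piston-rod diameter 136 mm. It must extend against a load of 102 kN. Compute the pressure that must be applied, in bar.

P ≈ 37.1 bar

Cap-side area A_cap = π/4 × (187 mm)² = 27460 mm^2
P = F / A = 102 kN / A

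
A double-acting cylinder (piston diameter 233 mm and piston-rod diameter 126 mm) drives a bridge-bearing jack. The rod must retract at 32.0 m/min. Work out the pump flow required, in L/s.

Q ≈ 16.1 L/s

Rod-side annular area A_ann = π/4 × (233² − 126²) = 30170 mm^2
Q = A × v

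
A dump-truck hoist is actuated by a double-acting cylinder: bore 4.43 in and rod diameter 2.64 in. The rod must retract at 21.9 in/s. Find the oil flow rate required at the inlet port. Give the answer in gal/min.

Q ≈ 56.5 gal/min

Rod-side annular area A_ann = π/4 × (4.43² − 2.64²) = 9.939 in^2
Q = A × v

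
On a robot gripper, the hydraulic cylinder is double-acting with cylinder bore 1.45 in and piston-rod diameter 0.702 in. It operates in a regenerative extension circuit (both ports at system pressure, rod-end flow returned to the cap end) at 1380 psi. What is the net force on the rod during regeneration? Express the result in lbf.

With equal pressure on both faces, forces on the annular region cancel; the net push is pressure × rod cross-section.
Rod cross-section A_rod = π/4 × (0.702 in)² = 0.3870 in^2
F = P × A_rod

F ≈ 534 lbf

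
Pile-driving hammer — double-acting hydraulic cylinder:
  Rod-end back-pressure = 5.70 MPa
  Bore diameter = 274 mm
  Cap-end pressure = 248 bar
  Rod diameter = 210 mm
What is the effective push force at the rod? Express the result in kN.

F ≈ 1320 kN

Cap-side area A_cap = π/4 × (274 mm)² = 58960 mm^2
Rod-side annular area A_ann = π/4 × (274² − 210²) = 24330 mm^2
Net thrust = P_cap·A_cap − P_rod·A_ann = 1462 kN − 138.7 kN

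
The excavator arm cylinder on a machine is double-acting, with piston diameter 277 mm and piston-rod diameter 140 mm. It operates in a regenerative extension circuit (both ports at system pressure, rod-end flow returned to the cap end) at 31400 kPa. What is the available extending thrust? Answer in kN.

F ≈ 483 kN

With equal pressure on both faces, forces on the annular region cancel; the net push is pressure × rod cross-section.
Rod cross-section A_rod = π/4 × (140 mm)² = 15390 mm^2
F = P × A_rod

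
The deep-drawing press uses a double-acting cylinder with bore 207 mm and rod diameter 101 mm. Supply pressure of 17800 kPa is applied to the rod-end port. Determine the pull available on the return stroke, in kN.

Rod-side annular area A_ann = π/4 × (207² − 101²) = 25640 mm^2
On retraction the pressure acts on the annular area (bore minus rod).
F = P × A_ann

F ≈ 456 kN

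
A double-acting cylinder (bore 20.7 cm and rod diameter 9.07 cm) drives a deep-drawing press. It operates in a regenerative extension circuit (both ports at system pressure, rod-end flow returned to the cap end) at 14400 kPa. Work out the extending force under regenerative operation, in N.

With equal pressure on both faces, forces on the annular region cancel; the net push is pressure × rod cross-section.
Rod cross-section A_rod = π/4 × (9.07 cm)² = 64.61 cm^2
F = P × A_rod

F ≈ 93000 N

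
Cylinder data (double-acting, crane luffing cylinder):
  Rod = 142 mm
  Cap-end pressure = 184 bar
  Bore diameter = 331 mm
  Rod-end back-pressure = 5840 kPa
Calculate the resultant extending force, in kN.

Cap-side area A_cap = π/4 × (331 mm)² = 86050 mm^2
Rod-side annular area A_ann = π/4 × (331² − 142²) = 70210 mm^2
Net thrust = P_cap·A_cap − P_rod·A_ann = 1583 kN − 410.0 kN

F ≈ 1170 kN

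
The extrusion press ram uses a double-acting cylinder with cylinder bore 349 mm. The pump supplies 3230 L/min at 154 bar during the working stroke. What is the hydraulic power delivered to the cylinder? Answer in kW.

W ≈ 829 kW

Hydraulic power = P × Q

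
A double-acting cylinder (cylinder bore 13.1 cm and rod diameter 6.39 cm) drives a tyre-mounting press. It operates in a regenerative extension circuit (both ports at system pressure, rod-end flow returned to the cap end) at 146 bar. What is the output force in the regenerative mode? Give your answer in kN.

F ≈ 46.8 kN

With equal pressure on both faces, forces on the annular region cancel; the net push is pressure × rod cross-section.
Rod cross-section A_rod = π/4 × (6.39 cm)² = 32.07 cm^2
F = P × A_rod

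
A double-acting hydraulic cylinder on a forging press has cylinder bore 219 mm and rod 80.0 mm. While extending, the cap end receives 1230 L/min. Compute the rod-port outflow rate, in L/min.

Cap-side area A_cap = π/4 × (219 mm)² = 37670 mm^2
Rod-side annular area A_ann = π/4 × (219² − 80.0²) = 32640 mm^2
Piston speed v = Q_in/A_cap; rod-end outflow Q_out = v × A_ann = Q_in × A_ann/A_cap.

Q_out ≈ 1070 L/min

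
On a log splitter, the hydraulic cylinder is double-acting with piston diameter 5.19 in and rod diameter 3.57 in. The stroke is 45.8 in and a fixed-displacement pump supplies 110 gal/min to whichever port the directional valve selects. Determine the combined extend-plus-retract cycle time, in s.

t ≈ 3.49 s

Cap-side area A_cap = π/4 × (5.19 in)² = 21.16 in^2
Rod-side annular area A_ann = π/4 × (5.19² − 3.57²) = 11.15 in^2
t_ext = A_cap·L/Q = 2.288 s
t_ret = A_ann·L/Q = 1.205 s
t_cycle = t_ext + t_ret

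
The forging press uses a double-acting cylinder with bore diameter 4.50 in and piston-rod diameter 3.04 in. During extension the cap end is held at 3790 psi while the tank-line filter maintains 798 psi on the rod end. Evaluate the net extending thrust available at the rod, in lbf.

F ≈ 53400 lbf

Cap-side area A_cap = π/4 × (4.50 in)² = 15.90 in^2
Rod-side annular area A_ann = π/4 × (4.50² − 3.04²) = 8.646 in^2
Net thrust = P_cap·A_cap − P_rod·A_ann = 60280 lbf − 6899 lbf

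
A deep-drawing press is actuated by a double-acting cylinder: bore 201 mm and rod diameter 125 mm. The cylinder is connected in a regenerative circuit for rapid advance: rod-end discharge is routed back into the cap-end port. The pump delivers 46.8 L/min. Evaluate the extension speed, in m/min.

v ≈ 3.81 m/min

In regeneration the rod-end outflow joins the pump flow into the cap end, so the net volume the pump must supply per unit advance equals the rod cross-section area.
Rod cross-section A_rod = π/4 × (125 mm)² = 12270 mm^2
v = Q_pump / A_rod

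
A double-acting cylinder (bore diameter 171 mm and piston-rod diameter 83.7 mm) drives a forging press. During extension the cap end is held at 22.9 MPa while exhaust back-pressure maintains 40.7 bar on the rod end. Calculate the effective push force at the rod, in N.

Cap-side area A_cap = π/4 × (171 mm)² = 22970 mm^2
Rod-side annular area A_ann = π/4 × (171² − 83.7²) = 17460 mm^2
Net thrust = P_cap·A_cap − P_rod·A_ann = 5.259e5 N − 71080 N

F ≈ 4.55e5 N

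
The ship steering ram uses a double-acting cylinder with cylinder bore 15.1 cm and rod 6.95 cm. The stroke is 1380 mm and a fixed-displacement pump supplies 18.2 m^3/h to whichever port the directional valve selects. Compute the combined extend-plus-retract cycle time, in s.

t ≈ 8.74 s

Cap-side area A_cap = π/4 × (15.1 cm)² = 179.1 cm^2
Rod-side annular area A_ann = π/4 × (15.1² − 6.95²) = 141.1 cm^2
t_ext = A_cap·L/Q = 4.888 s
t_ret = A_ann·L/Q = 3.853 s
t_cycle = t_ext + t_ret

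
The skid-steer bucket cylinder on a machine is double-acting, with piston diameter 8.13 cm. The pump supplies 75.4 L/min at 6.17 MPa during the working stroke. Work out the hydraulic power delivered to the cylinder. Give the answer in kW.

Hydraulic power = P × Q

W ≈ 7.75 kW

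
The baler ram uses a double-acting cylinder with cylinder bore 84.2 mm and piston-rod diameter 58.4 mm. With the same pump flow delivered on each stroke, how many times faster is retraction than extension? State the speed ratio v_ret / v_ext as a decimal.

Cap-side area A_cap = π/4 × (84.2 mm)² = 5568 mm^2
Rod-side annular area A_ann = π/4 × (84.2² − 58.4²) = 2890 mm^2
For equal Q, v ∝ 1/A, so v_ret/v_ext = A_cap/A_ann.

v_ret/v_ext ≈ 1.93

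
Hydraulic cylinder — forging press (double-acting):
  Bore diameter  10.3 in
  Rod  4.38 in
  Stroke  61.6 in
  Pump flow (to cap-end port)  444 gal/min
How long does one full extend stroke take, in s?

Cap-side area A_cap = π/4 × (10.3 in)² = 83.32 in^2
Swept volume V = A × L; t = V / Q = A·L / Q

t ≈ 3.00 s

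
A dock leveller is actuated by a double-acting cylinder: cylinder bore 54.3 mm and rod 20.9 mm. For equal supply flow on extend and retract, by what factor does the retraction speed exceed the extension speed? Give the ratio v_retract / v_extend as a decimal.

v_ret/v_ext ≈ 1.17

Cap-side area A_cap = π/4 × (54.3 mm)² = 2316 mm^2
Rod-side annular area A_ann = π/4 × (54.3² − 20.9²) = 1973 mm^2
For equal Q, v ∝ 1/A, so v_ret/v_ext = A_cap/A_ann.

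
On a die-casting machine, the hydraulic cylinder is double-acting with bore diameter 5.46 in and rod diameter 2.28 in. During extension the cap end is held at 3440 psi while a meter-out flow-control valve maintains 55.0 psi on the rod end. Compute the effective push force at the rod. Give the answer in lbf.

F ≈ 79500 lbf

Cap-side area A_cap = π/4 × (5.46 in)² = 23.41 in^2
Rod-side annular area A_ann = π/4 × (5.46² − 2.28²) = 19.33 in^2
Net thrust = P_cap·A_cap − P_rod·A_ann = 80540 lbf − 1063 lbf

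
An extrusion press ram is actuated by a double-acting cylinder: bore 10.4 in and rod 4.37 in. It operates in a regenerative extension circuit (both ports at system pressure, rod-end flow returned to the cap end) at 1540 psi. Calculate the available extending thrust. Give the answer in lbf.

With equal pressure on both faces, forces on the annular region cancel; the net push is pressure × rod cross-section.
Rod cross-section A_rod = π/4 × (4.37 in)² = 15.00 in^2
F = P × A_rod

F ≈ 23100 lbf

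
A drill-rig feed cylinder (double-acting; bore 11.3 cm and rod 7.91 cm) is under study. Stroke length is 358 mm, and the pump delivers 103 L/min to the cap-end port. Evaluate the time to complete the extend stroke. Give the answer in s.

t ≈ 2.09 s

Cap-side area A_cap = π/4 × (11.3 cm)² = 100.3 cm^2
Swept volume V = A × L; t = V / Q = A·L / Q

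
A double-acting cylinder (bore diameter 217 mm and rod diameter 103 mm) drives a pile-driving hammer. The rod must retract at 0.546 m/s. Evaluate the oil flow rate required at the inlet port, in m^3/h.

Rod-side annular area A_ann = π/4 × (217² − 103²) = 28650 mm^2
Q = A × v

Q ≈ 56.3 m^3/h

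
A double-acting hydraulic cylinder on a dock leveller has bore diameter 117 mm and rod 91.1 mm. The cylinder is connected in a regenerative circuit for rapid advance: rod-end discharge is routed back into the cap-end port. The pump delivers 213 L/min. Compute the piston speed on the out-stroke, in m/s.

In regeneration the rod-end outflow joins the pump flow into the cap end, so the net volume the pump must supply per unit advance equals the rod cross-section area.
Rod cross-section A_rod = π/4 × (91.1 mm)² = 6518 mm^2
v = Q_pump / A_rod

v ≈ 0.545 m/s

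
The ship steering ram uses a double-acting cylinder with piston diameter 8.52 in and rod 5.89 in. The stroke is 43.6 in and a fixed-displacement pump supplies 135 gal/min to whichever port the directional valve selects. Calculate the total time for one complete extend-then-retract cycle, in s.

Cap-side area A_cap = π/4 × (8.52 in)² = 57.01 in^2
Rod-side annular area A_ann = π/4 × (8.52² − 5.89²) = 29.77 in^2
t_ext = A_cap·L/Q = 4.783 s
t_ret = A_ann·L/Q = 2.497 s
t_cycle = t_ext + t_ret

t ≈ 7.28 s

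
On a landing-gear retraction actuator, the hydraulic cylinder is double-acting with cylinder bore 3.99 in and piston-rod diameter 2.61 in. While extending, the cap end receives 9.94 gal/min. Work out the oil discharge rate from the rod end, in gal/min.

Cap-side area A_cap = π/4 × (3.99 in)² = 12.50 in^2
Rod-side annular area A_ann = π/4 × (3.99² − 2.61²) = 7.153 in^2
Piston speed v = Q_in/A_cap; rod-end outflow Q_out = v × A_ann = Q_in × A_ann/A_cap.

Q_out ≈ 5.69 gal/min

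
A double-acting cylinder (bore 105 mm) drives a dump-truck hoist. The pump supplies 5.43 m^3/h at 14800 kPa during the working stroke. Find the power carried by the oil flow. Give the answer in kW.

Hydraulic power = P × Q

W ≈ 22.3 kW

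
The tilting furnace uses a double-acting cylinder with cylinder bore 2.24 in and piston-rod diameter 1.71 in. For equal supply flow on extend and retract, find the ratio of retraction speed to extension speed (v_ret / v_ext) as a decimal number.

Cap-side area A_cap = π/4 × (2.24 in)² = 3.941 in^2
Rod-side annular area A_ann = π/4 × (2.24² − 1.71²) = 1.644 in^2
For equal Q, v ∝ 1/A, so v_ret/v_ext = A_cap/A_ann.

v_ret/v_ext ≈ 2.40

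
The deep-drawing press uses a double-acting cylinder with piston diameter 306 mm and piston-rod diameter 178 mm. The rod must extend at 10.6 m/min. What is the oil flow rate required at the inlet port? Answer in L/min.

Cap-side area A_cap = π/4 × (306 mm)² = 73540 mm^2
Q = A × v

Q ≈ 780 L/min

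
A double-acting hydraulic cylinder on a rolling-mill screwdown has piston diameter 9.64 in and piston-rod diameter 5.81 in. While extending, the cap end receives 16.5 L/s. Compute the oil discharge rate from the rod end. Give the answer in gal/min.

Cap-side area A_cap = π/4 × (9.64 in)² = 72.99 in^2
Rod-side annular area A_ann = π/4 × (9.64² − 5.81²) = 46.47 in^2
Piston speed v = Q_in/A_cap; rod-end outflow Q_out = v × A_ann = Q_in × A_ann/A_cap.

Q_out ≈ 167 gal/min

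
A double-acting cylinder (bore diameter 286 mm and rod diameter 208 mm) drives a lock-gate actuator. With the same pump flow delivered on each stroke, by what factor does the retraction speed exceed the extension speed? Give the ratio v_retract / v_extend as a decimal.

v_ret/v_ext ≈ 2.12

Cap-side area A_cap = π/4 × (286 mm)² = 64240 mm^2
Rod-side annular area A_ann = π/4 × (286² − 208²) = 30260 mm^2
For equal Q, v ∝ 1/A, so v_ret/v_ext = A_cap/A_ann.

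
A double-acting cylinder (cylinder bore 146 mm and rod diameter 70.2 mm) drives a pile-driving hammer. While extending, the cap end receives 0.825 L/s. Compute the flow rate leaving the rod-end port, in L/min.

Cap-side area A_cap = π/4 × (146 mm)² = 16740 mm^2
Rod-side annular area A_ann = π/4 × (146² − 70.2²) = 12870 mm^2
Piston speed v = Q_in/A_cap; rod-end outflow Q_out = v × A_ann = Q_in × A_ann/A_cap.

Q_out ≈ 38.1 L/min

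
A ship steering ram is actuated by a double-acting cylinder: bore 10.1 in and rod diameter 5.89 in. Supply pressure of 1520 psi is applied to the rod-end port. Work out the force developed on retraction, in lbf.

Rod-side annular area A_ann = π/4 × (10.1² − 5.89²) = 52.87 in^2
On retraction the pressure acts on the annular area (bore minus rod).
F = P × A_ann

F ≈ 80400 lbf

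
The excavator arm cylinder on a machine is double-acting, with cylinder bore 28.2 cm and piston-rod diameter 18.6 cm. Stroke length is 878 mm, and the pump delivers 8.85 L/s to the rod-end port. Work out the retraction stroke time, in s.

Rod-side annular area A_ann = π/4 × (28.2² − 18.6²) = 352.9 cm^2
Swept volume V = A × L; t = V / Q = A·L / Q

t ≈ 3.50 s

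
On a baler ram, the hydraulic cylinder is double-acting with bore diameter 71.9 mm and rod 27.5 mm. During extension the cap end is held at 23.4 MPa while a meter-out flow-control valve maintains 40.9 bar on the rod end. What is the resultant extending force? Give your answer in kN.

Cap-side area A_cap = π/4 × (71.9 mm)² = 4060 mm^2
Rod-side annular area A_ann = π/4 × (71.9² − 27.5²) = 3466 mm^2
Net thrust = P_cap·A_cap − P_rod·A_ann = 95.01 kN − 14.18 kN

F ≈ 80.8 kN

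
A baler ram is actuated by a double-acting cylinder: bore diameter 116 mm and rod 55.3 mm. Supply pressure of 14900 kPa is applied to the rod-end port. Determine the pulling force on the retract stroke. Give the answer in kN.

F ≈ 122 kN

Rod-side annular area A_ann = π/4 × (116² − 55.3²) = 8166 mm^2
On retraction the pressure acts on the annular area (bore minus rod).
F = P × A_ann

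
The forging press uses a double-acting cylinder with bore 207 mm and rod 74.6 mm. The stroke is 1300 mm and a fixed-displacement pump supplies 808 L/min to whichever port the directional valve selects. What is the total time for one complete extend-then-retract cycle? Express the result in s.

t ≈ 6.08 s

Cap-side area A_cap = π/4 × (207 mm)² = 33650 mm^2
Rod-side annular area A_ann = π/4 × (207² − 74.6²) = 29280 mm^2
t_ext = A_cap·L/Q = 3.249 s
t_ret = A_ann·L/Q = 2.827 s
t_cycle = t_ext + t_ret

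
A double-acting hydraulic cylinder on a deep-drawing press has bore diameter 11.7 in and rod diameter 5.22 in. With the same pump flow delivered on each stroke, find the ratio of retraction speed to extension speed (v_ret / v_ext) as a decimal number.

v_ret/v_ext ≈ 1.25

Cap-side area A_cap = π/4 × (11.7 in)² = 107.5 in^2
Rod-side annular area A_ann = π/4 × (11.7² − 5.22²) = 86.11 in^2
For equal Q, v ∝ 1/A, so v_ret/v_ext = A_cap/A_ann.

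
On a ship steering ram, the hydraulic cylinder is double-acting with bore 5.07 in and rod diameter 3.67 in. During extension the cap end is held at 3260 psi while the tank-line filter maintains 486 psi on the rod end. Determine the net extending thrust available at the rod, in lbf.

Cap-side area A_cap = π/4 × (5.07 in)² = 20.19 in^2
Rod-side annular area A_ann = π/4 × (5.07² − 3.67²) = 9.610 in^2
Net thrust = P_cap·A_cap − P_rod·A_ann = 65810 lbf − 4671 lbf

F ≈ 61100 lbf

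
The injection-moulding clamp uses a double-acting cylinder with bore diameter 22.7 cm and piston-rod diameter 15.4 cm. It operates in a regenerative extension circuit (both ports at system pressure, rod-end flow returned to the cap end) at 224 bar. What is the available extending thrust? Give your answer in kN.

F ≈ 417 kN

With equal pressure on both faces, forces on the annular region cancel; the net push is pressure × rod cross-section.
Rod cross-section A_rod = π/4 × (15.4 cm)² = 186.3 cm^2
F = P × A_rod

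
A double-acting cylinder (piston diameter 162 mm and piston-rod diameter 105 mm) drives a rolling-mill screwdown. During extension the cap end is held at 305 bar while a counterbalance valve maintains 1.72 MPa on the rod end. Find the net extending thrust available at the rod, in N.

Cap-side area A_cap = π/4 × (162 mm)² = 20610 mm^2
Rod-side annular area A_ann = π/4 × (162² − 105²) = 11950 mm^2
Net thrust = P_cap·A_cap − P_rod·A_ann = 6.287e5 N − 20560 N

F ≈ 6.08e5 N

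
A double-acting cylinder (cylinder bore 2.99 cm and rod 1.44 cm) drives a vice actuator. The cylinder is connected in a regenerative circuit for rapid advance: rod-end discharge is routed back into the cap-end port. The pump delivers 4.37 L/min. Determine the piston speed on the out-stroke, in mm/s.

In regeneration the rod-end outflow joins the pump flow into the cap end, so the net volume the pump must supply per unit advance equals the rod cross-section area.
Rod cross-section A_rod = π/4 × (1.44 cm)² = 1.629 cm^2
v = Q_pump / A_rod

v ≈ 447 mm/s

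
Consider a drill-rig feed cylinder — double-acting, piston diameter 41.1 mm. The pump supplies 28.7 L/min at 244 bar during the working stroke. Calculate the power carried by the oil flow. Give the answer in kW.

Hydraulic power = P × Q

W ≈ 11.7 kW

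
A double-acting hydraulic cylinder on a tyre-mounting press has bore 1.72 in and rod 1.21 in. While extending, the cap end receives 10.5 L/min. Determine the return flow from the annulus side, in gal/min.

Q_out ≈ 1.40 gal/min

Cap-side area A_cap = π/4 × (1.72 in)² = 2.324 in^2
Rod-side annular area A_ann = π/4 × (1.72² − 1.21²) = 1.174 in^2
Piston speed v = Q_in/A_cap; rod-end outflow Q_out = v × A_ann = Q_in × A_ann/A_cap.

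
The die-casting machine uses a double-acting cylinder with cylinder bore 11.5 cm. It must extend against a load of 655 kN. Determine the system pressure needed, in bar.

Cap-side area A_cap = π/4 × (11.5 cm)² = 103.9 cm^2
P = F / A = 655 kN / A

P ≈ 631 bar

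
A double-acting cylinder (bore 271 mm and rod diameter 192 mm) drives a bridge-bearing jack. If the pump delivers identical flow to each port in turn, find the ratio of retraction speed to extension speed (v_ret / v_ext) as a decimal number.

v_ret/v_ext ≈ 2.01

Cap-side area A_cap = π/4 × (271 mm)² = 57680 mm^2
Rod-side annular area A_ann = π/4 × (271² − 192²) = 28730 mm^2
For equal Q, v ∝ 1/A, so v_ret/v_ext = A_cap/A_ann.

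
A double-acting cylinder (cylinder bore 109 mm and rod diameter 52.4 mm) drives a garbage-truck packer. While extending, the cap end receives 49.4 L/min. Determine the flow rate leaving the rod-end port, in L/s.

Q_out ≈ 0.633 L/s

Cap-side area A_cap = π/4 × (109 mm)² = 9331 mm^2
Rod-side annular area A_ann = π/4 × (109² − 52.4²) = 7175 mm^2
Piston speed v = Q_in/A_cap; rod-end outflow Q_out = v × A_ann = Q_in × A_ann/A_cap.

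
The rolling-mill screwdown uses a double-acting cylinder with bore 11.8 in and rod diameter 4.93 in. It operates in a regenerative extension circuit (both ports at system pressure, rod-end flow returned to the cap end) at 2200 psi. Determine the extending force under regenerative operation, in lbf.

With equal pressure on both faces, forces on the annular region cancel; the net push is pressure × rod cross-section.
Rod cross-section A_rod = π/4 × (4.93 in)² = 19.09 in^2
F = P × A_rod

F ≈ 42000 lbf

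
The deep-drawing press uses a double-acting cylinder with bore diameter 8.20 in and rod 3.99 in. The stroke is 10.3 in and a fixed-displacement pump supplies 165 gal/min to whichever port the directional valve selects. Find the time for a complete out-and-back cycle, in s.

Cap-side area A_cap = π/4 × (8.20 in)² = 52.81 in^2
Rod-side annular area A_ann = π/4 × (8.20² − 3.99²) = 40.31 in^2
t_ext = A_cap·L/Q = 0.8563 s
t_ret = A_ann·L/Q = 0.6535 s
t_cycle = t_ext + t_ret

t ≈ 1.51 s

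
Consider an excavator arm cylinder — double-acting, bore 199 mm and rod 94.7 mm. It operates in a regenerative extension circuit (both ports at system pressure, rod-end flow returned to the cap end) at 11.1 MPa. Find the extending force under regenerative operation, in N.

F ≈ 78200 N

With equal pressure on both faces, forces on the annular region cancel; the net push is pressure × rod cross-section.
Rod cross-section A_rod = π/4 × (94.7 mm)² = 7044 mm^2
F = P × A_rod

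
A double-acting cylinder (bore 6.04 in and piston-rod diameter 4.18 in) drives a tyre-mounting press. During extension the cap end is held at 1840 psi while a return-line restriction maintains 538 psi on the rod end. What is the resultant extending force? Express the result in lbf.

Cap-side area A_cap = π/4 × (6.04 in)² = 28.65 in^2
Rod-side annular area A_ann = π/4 × (6.04² − 4.18²) = 14.93 in^2
Net thrust = P_cap·A_cap − P_rod·A_ann = 52720 lbf − 8032 lbf

F ≈ 44700 lbf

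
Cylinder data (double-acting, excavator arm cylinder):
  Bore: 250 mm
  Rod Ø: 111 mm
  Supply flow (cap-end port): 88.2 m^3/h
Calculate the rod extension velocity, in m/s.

v ≈ 0.499 m/s

Cap-side area A_cap = π/4 × (250 mm)² = 49090 mm^2
v = Q / A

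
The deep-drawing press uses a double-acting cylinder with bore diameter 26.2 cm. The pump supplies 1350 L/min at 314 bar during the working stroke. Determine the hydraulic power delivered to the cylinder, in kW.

W ≈ 707 kW

Hydraulic power = P × Q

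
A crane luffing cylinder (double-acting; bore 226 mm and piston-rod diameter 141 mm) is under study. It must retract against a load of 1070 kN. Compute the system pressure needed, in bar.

P ≈ 437 bar

Rod-side annular area A_ann = π/4 × (226² − 141²) = 24500 mm^2
Retraction: pressure acts on the annular area.
P = F / A = 1070 kN / A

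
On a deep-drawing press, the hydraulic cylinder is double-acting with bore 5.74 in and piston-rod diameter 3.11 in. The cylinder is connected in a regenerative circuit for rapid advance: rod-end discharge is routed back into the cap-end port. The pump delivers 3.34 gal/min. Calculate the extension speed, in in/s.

v ≈ 1.69 in/s

In regeneration the rod-end outflow joins the pump flow into the cap end, so the net volume the pump must supply per unit advance equals the rod cross-section area.
Rod cross-section A_rod = π/4 × (3.11 in)² = 7.596 in^2
v = Q_pump / A_rod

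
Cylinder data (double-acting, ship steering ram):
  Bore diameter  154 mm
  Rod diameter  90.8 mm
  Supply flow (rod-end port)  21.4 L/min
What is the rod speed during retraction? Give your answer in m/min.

v ≈ 1.76 m/min

Rod-side annular area A_ann = π/4 × (154² − 90.8²) = 12150 mm^2
Flow into the rod-end port fills the annular volume.
v = Q / A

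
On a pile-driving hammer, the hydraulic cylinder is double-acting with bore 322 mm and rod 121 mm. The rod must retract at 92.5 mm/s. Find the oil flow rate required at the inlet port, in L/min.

Rod-side annular area A_ann = π/4 × (322² − 121²) = 69930 mm^2
Q = A × v

Q ≈ 388 L/min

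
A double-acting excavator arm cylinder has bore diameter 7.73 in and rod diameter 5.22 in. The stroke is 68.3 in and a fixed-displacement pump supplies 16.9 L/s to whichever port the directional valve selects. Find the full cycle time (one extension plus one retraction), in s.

t ≈ 4.80 s

Cap-side area A_cap = π/4 × (7.73 in)² = 46.93 in^2
Rod-side annular area A_ann = π/4 × (7.73² − 5.22²) = 25.53 in^2
t_ext = A_cap·L/Q = 3.108 s
t_ret = A_ann·L/Q = 1.691 s
t_cycle = t_ext + t_ret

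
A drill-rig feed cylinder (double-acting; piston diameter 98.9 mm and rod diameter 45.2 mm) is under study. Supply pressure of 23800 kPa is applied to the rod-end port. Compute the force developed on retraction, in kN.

F ≈ 145 kN

Rod-side annular area A_ann = π/4 × (98.9² − 45.2²) = 6078 mm^2
On retraction the pressure acts on the annular area (bore minus rod).
F = P × A_ann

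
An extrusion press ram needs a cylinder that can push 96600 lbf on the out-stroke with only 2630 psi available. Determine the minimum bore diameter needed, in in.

Extension force acts on the full piston face: F = P × (π/4)D².
D = √(4F / (πP)) = √(4 × 96600 lbf / (π × 2630 psi))

D ≈ 6.84 in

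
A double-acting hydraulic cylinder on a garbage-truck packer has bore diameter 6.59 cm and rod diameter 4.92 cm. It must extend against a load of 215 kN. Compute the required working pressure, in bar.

Cap-side area A_cap = π/4 × (6.59 cm)² = 34.11 cm^2
P = F / A = 215 kN / A

P ≈ 630 bar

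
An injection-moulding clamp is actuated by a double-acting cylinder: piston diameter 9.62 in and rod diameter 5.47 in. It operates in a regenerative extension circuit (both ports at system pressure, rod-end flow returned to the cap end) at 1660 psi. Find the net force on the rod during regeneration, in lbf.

With equal pressure on both faces, forces on the annular region cancel; the net push is pressure × rod cross-section.
Rod cross-section A_rod = π/4 × (5.47 in)² = 23.50 in^2
F = P × A_rod

F ≈ 39000 lbf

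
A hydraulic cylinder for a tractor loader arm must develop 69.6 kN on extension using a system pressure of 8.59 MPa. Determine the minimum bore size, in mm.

D ≈ 102 mm

Extension force acts on the full piston face: F = P × (π/4)D².
D = √(4F / (πP)) = √(4 × 69.6 kN / (π × 8.59 MPa))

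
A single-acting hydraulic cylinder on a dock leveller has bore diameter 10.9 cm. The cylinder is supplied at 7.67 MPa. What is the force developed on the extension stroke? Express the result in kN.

Cap-side area A_cap = π/4 × (10.9 cm)² = 93.31 cm^2
F = P × A_cap = 7.67 MPa × A_cap

F ≈ 71.6 kN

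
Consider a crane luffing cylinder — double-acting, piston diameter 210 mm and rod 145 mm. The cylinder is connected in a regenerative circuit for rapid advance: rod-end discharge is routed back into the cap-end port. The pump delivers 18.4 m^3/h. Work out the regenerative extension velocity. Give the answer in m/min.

In regeneration the rod-end outflow joins the pump flow into the cap end, so the net volume the pump must supply per unit advance equals the rod cross-section area.
Rod cross-section A_rod = π/4 × (145 mm)² = 16510 mm^2
v = Q_pump / A_rod

v ≈ 18.6 m/min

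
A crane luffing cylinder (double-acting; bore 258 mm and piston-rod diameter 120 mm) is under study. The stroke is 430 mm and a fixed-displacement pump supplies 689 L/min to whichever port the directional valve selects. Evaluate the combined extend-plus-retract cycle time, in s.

t ≈ 3.49 s

Cap-side area A_cap = π/4 × (258 mm)² = 52280 mm^2
Rod-side annular area A_ann = π/4 × (258² − 120²) = 40970 mm^2
t_ext = A_cap·L/Q = 1.958 s
t_ret = A_ann·L/Q = 1.534 s
t_cycle = t_ext + t_ret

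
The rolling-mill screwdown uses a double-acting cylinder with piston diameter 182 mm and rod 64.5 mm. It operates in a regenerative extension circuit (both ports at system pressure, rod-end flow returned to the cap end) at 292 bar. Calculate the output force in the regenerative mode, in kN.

With equal pressure on both faces, forces on the annular region cancel; the net push is pressure × rod cross-section.
Rod cross-section A_rod = π/4 × (64.5 mm)² = 3267 mm^2
F = P × A_rod

F ≈ 95.4 kN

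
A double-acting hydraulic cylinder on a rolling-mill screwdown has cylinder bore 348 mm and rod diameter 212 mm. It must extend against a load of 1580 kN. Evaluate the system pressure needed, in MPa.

Cap-side area A_cap = π/4 × (348 mm)² = 95110 mm^2
P = F / A = 1580 kN / A

P ≈ 16.6 MPa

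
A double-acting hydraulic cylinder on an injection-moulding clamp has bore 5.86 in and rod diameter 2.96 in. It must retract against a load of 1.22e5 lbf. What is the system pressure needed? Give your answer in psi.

P ≈ 6070 psi

Rod-side annular area A_ann = π/4 × (5.86² − 2.96²) = 20.09 in^2
Retraction: pressure acts on the annular area.
P = F / A = 1.22e5 lbf / A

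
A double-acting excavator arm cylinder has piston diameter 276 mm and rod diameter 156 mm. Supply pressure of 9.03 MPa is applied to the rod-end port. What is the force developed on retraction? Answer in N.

F ≈ 3.68e5 N

Rod-side annular area A_ann = π/4 × (276² − 156²) = 40720 mm^2
On retraction the pressure acts on the annular area (bore minus rod).
F = P × A_ann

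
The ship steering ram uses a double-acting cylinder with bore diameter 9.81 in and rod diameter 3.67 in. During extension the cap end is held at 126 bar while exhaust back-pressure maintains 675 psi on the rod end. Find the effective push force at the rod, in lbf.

Cap-side area A_cap = π/4 × (9.81 in)² = 75.58 in^2
Rod-side annular area A_ann = π/4 × (9.81² − 3.67²) = 65.01 in^2
Net thrust = P_cap·A_cap − P_rod·A_ann = 1.381e5 lbf − 43880 lbf

F ≈ 94200 lbf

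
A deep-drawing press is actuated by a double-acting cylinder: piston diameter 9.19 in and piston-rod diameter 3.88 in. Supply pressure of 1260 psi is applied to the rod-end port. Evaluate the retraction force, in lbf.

Rod-side annular area A_ann = π/4 × (9.19² − 3.88²) = 54.51 in^2
On retraction the pressure acts on the annular area (bore minus rod).
F = P × A_ann

F ≈ 68700 lbf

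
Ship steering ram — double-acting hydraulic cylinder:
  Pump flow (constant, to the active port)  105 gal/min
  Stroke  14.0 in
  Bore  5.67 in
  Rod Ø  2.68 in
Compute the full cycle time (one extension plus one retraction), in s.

t ≈ 1.55 s

Cap-side area A_cap = π/4 × (5.67 in)² = 25.25 in^2
Rod-side annular area A_ann = π/4 × (5.67² − 2.68²) = 19.61 in^2
t_ext = A_cap·L/Q = 0.8744 s
t_ret = A_ann·L/Q = 0.6791 s
t_cycle = t_ext + t_ret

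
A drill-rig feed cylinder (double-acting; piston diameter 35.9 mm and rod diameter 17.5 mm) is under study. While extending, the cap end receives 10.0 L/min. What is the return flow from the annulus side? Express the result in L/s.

Cap-side area A_cap = π/4 × (35.9 mm)² = 1012 mm^2
Rod-side annular area A_ann = π/4 × (35.9² − 17.5²) = 771.7 mm^2
Piston speed v = Q_in/A_cap; rod-end outflow Q_out = v × A_ann = Q_in × A_ann/A_cap.

Q_out ≈ 0.127 L/s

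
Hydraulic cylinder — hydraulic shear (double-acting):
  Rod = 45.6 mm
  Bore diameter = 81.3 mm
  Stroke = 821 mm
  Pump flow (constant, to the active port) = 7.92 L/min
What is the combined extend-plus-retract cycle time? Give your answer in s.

t ≈ 54.4 s

Cap-side area A_cap = π/4 × (81.3 mm)² = 5191 mm^2
Rod-side annular area A_ann = π/4 × (81.3² − 45.6²) = 3558 mm^2
t_ext = A_cap·L/Q = 32.29 s
t_ret = A_ann·L/Q = 22.13 s
t_cycle = t_ext + t_ret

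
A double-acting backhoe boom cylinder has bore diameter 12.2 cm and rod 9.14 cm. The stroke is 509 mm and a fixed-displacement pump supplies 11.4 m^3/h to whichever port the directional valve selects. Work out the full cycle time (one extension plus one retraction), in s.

t ≈ 2.70 s

Cap-side area A_cap = π/4 × (12.2 cm)² = 116.9 cm^2
Rod-side annular area A_ann = π/4 × (12.2² − 9.14²) = 51.29 cm^2
t_ext = A_cap·L/Q = 1.879 s
t_ret = A_ann·L/Q = 0.8244 s
t_cycle = t_ext + t_ret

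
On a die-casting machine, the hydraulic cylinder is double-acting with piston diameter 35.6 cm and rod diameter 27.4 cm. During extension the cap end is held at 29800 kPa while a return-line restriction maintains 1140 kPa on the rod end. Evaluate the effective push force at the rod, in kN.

Cap-side area A_cap = π/4 × (35.6 cm)² = 995.4 cm^2
Rod-side annular area A_ann = π/4 × (35.6² − 27.4²) = 405.7 cm^2
Net thrust = P_cap·A_cap − P_rod·A_ann = 2966 kN − 46.25 kN

F ≈ 2920 kN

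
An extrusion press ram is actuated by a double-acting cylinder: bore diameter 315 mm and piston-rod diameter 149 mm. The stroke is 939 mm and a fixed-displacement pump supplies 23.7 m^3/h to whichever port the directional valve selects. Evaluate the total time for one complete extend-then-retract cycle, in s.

Cap-side area A_cap = π/4 × (315 mm)² = 77930 mm^2
Rod-side annular area A_ann = π/4 × (315² − 149²) = 60490 mm^2
t_ext = A_cap·L/Q = 11.12 s
t_ret = A_ann·L/Q = 8.629 s
t_cycle = t_ext + t_ret

t ≈ 19.7 s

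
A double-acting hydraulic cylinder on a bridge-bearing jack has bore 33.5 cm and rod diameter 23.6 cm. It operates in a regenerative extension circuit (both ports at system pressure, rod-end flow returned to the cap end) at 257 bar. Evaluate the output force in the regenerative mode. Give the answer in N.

F ≈ 1.12e6 N

With equal pressure on both faces, forces on the annular region cancel; the net push is pressure × rod cross-section.
Rod cross-section A_rod = π/4 × (23.6 cm)² = 437.4 cm^2
F = P × A_rod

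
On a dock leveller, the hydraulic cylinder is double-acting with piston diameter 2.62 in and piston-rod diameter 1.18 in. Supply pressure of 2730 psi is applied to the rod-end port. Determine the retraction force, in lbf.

F ≈ 11700 lbf

Rod-side annular area A_ann = π/4 × (2.62² − 1.18²) = 4.298 in^2
On retraction the pressure acts on the annular area (bore minus rod).
F = P × A_ann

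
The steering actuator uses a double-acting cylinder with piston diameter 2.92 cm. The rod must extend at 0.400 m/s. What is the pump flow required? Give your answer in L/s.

Cap-side area A_cap = π/4 × (2.92 cm)² = 6.697 cm^2
Q = A × v

Q ≈ 0.268 L/s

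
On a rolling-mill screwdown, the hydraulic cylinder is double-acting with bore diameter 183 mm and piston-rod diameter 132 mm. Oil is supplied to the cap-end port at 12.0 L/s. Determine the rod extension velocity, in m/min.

Cap-side area A_cap = π/4 × (183 mm)² = 26300 mm^2
v = Q / A

v ≈ 27.4 m/min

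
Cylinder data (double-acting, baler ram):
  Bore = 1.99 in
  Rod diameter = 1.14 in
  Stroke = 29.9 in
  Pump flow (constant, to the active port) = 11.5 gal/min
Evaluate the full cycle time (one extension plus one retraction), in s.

t ≈ 3.51 s

Cap-side area A_cap = π/4 × (1.99 in)² = 3.110 in^2
Rod-side annular area A_ann = π/4 × (1.99² − 1.14²) = 2.090 in^2
t_ext = A_cap·L/Q = 2.100 s
t_ret = A_ann·L/Q = 1.411 s
t_cycle = t_ext + t_ret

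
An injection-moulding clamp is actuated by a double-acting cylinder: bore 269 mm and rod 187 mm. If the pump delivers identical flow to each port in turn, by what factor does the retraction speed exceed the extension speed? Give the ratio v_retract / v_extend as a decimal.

Cap-side area A_cap = π/4 × (269 mm)² = 56830 mm^2
Rod-side annular area A_ann = π/4 × (269² − 187²) = 29370 mm^2
For equal Q, v ∝ 1/A, so v_ret/v_ext = A_cap/A_ann.

v_ret/v_ext ≈ 1.94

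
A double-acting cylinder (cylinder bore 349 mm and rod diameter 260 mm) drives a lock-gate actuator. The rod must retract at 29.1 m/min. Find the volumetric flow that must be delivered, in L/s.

Q ≈ 20.6 L/s

Rod-side annular area A_ann = π/4 × (349² − 260²) = 42570 mm^2
Q = A × v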